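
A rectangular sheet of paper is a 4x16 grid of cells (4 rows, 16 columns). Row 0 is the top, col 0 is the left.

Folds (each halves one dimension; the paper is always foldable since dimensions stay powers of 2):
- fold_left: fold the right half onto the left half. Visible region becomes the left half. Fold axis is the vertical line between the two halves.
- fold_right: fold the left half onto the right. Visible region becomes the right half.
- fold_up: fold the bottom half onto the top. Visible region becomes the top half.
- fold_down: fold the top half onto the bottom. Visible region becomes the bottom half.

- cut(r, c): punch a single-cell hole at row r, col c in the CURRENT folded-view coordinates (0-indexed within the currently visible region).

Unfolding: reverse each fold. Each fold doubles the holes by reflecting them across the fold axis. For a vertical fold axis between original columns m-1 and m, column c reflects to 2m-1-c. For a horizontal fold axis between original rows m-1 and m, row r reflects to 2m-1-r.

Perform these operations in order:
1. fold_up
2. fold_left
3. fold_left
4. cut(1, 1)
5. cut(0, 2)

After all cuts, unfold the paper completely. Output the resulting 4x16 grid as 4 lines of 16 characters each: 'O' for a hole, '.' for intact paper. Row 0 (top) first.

Op 1 fold_up: fold axis h@2; visible region now rows[0,2) x cols[0,16) = 2x16
Op 2 fold_left: fold axis v@8; visible region now rows[0,2) x cols[0,8) = 2x8
Op 3 fold_left: fold axis v@4; visible region now rows[0,2) x cols[0,4) = 2x4
Op 4 cut(1, 1): punch at orig (1,1); cuts so far [(1, 1)]; region rows[0,2) x cols[0,4) = 2x4
Op 5 cut(0, 2): punch at orig (0,2); cuts so far [(0, 2), (1, 1)]; region rows[0,2) x cols[0,4) = 2x4
Unfold 1 (reflect across v@4): 4 holes -> [(0, 2), (0, 5), (1, 1), (1, 6)]
Unfold 2 (reflect across v@8): 8 holes -> [(0, 2), (0, 5), (0, 10), (0, 13), (1, 1), (1, 6), (1, 9), (1, 14)]
Unfold 3 (reflect across h@2): 16 holes -> [(0, 2), (0, 5), (0, 10), (0, 13), (1, 1), (1, 6), (1, 9), (1, 14), (2, 1), (2, 6), (2, 9), (2, 14), (3, 2), (3, 5), (3, 10), (3, 13)]

Answer: ..O..O....O..O..
.O....O..O....O.
.O....O..O....O.
..O..O....O..O..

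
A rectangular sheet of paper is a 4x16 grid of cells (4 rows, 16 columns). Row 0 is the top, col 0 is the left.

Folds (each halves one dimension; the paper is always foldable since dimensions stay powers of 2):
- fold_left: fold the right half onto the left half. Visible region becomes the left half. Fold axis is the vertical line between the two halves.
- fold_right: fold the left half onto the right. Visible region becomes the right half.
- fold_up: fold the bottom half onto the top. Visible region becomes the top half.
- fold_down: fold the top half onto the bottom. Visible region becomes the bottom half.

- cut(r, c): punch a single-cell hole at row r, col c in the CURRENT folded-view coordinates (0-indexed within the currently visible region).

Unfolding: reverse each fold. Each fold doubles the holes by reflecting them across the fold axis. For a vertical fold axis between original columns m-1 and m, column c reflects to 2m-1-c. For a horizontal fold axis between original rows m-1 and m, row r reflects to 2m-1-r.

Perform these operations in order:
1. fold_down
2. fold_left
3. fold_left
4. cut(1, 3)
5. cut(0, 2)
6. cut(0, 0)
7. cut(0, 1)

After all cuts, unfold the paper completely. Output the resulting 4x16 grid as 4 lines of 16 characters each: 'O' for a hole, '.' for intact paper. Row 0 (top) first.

Answer: ...OO......OO...
OOO..OOOOOO..OOO
OOO..OOOOOO..OOO
...OO......OO...

Derivation:
Op 1 fold_down: fold axis h@2; visible region now rows[2,4) x cols[0,16) = 2x16
Op 2 fold_left: fold axis v@8; visible region now rows[2,4) x cols[0,8) = 2x8
Op 3 fold_left: fold axis v@4; visible region now rows[2,4) x cols[0,4) = 2x4
Op 4 cut(1, 3): punch at orig (3,3); cuts so far [(3, 3)]; region rows[2,4) x cols[0,4) = 2x4
Op 5 cut(0, 2): punch at orig (2,2); cuts so far [(2, 2), (3, 3)]; region rows[2,4) x cols[0,4) = 2x4
Op 6 cut(0, 0): punch at orig (2,0); cuts so far [(2, 0), (2, 2), (3, 3)]; region rows[2,4) x cols[0,4) = 2x4
Op 7 cut(0, 1): punch at orig (2,1); cuts so far [(2, 0), (2, 1), (2, 2), (3, 3)]; region rows[2,4) x cols[0,4) = 2x4
Unfold 1 (reflect across v@4): 8 holes -> [(2, 0), (2, 1), (2, 2), (2, 5), (2, 6), (2, 7), (3, 3), (3, 4)]
Unfold 2 (reflect across v@8): 16 holes -> [(2, 0), (2, 1), (2, 2), (2, 5), (2, 6), (2, 7), (2, 8), (2, 9), (2, 10), (2, 13), (2, 14), (2, 15), (3, 3), (3, 4), (3, 11), (3, 12)]
Unfold 3 (reflect across h@2): 32 holes -> [(0, 3), (0, 4), (0, 11), (0, 12), (1, 0), (1, 1), (1, 2), (1, 5), (1, 6), (1, 7), (1, 8), (1, 9), (1, 10), (1, 13), (1, 14), (1, 15), (2, 0), (2, 1), (2, 2), (2, 5), (2, 6), (2, 7), (2, 8), (2, 9), (2, 10), (2, 13), (2, 14), (2, 15), (3, 3), (3, 4), (3, 11), (3, 12)]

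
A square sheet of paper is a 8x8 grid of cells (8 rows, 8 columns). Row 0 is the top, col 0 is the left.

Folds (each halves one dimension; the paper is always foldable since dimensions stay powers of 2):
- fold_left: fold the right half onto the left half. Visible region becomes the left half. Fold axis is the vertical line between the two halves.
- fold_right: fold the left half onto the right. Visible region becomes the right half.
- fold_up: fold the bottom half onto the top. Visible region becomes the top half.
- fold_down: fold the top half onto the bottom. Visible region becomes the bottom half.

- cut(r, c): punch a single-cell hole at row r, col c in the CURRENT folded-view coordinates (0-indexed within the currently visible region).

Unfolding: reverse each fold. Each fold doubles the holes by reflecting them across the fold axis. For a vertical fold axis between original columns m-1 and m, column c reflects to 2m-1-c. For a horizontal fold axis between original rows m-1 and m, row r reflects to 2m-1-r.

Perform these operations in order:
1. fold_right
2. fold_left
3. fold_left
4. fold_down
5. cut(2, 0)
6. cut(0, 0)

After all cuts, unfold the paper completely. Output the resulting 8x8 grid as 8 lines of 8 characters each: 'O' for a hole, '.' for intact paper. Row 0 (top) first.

Op 1 fold_right: fold axis v@4; visible region now rows[0,8) x cols[4,8) = 8x4
Op 2 fold_left: fold axis v@6; visible region now rows[0,8) x cols[4,6) = 8x2
Op 3 fold_left: fold axis v@5; visible region now rows[0,8) x cols[4,5) = 8x1
Op 4 fold_down: fold axis h@4; visible region now rows[4,8) x cols[4,5) = 4x1
Op 5 cut(2, 0): punch at orig (6,4); cuts so far [(6, 4)]; region rows[4,8) x cols[4,5) = 4x1
Op 6 cut(0, 0): punch at orig (4,4); cuts so far [(4, 4), (6, 4)]; region rows[4,8) x cols[4,5) = 4x1
Unfold 1 (reflect across h@4): 4 holes -> [(1, 4), (3, 4), (4, 4), (6, 4)]
Unfold 2 (reflect across v@5): 8 holes -> [(1, 4), (1, 5), (3, 4), (3, 5), (4, 4), (4, 5), (6, 4), (6, 5)]
Unfold 3 (reflect across v@6): 16 holes -> [(1, 4), (1, 5), (1, 6), (1, 7), (3, 4), (3, 5), (3, 6), (3, 7), (4, 4), (4, 5), (4, 6), (4, 7), (6, 4), (6, 5), (6, 6), (6, 7)]
Unfold 4 (reflect across v@4): 32 holes -> [(1, 0), (1, 1), (1, 2), (1, 3), (1, 4), (1, 5), (1, 6), (1, 7), (3, 0), (3, 1), (3, 2), (3, 3), (3, 4), (3, 5), (3, 6), (3, 7), (4, 0), (4, 1), (4, 2), (4, 3), (4, 4), (4, 5), (4, 6), (4, 7), (6, 0), (6, 1), (6, 2), (6, 3), (6, 4), (6, 5), (6, 6), (6, 7)]

Answer: ........
OOOOOOOO
........
OOOOOOOO
OOOOOOOO
........
OOOOOOOO
........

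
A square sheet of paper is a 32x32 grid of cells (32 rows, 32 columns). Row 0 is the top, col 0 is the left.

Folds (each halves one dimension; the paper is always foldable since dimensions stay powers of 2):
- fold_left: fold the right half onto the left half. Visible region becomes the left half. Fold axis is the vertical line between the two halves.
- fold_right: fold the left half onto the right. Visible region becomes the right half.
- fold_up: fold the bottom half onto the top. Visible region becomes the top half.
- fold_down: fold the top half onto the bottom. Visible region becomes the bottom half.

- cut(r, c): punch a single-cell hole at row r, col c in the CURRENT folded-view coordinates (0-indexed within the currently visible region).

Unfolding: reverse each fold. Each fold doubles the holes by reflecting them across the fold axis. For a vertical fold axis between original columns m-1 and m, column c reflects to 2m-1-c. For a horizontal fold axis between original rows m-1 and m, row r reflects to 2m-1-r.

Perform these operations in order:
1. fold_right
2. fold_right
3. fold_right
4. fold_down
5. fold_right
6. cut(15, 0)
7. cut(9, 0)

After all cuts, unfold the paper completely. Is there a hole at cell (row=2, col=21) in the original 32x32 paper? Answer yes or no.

Op 1 fold_right: fold axis v@16; visible region now rows[0,32) x cols[16,32) = 32x16
Op 2 fold_right: fold axis v@24; visible region now rows[0,32) x cols[24,32) = 32x8
Op 3 fold_right: fold axis v@28; visible region now rows[0,32) x cols[28,32) = 32x4
Op 4 fold_down: fold axis h@16; visible region now rows[16,32) x cols[28,32) = 16x4
Op 5 fold_right: fold axis v@30; visible region now rows[16,32) x cols[30,32) = 16x2
Op 6 cut(15, 0): punch at orig (31,30); cuts so far [(31, 30)]; region rows[16,32) x cols[30,32) = 16x2
Op 7 cut(9, 0): punch at orig (25,30); cuts so far [(25, 30), (31, 30)]; region rows[16,32) x cols[30,32) = 16x2
Unfold 1 (reflect across v@30): 4 holes -> [(25, 29), (25, 30), (31, 29), (31, 30)]
Unfold 2 (reflect across h@16): 8 holes -> [(0, 29), (0, 30), (6, 29), (6, 30), (25, 29), (25, 30), (31, 29), (31, 30)]
Unfold 3 (reflect across v@28): 16 holes -> [(0, 25), (0, 26), (0, 29), (0, 30), (6, 25), (6, 26), (6, 29), (6, 30), (25, 25), (25, 26), (25, 29), (25, 30), (31, 25), (31, 26), (31, 29), (31, 30)]
Unfold 4 (reflect across v@24): 32 holes -> [(0, 17), (0, 18), (0, 21), (0, 22), (0, 25), (0, 26), (0, 29), (0, 30), (6, 17), (6, 18), (6, 21), (6, 22), (6, 25), (6, 26), (6, 29), (6, 30), (25, 17), (25, 18), (25, 21), (25, 22), (25, 25), (25, 26), (25, 29), (25, 30), (31, 17), (31, 18), (31, 21), (31, 22), (31, 25), (31, 26), (31, 29), (31, 30)]
Unfold 5 (reflect across v@16): 64 holes -> [(0, 1), (0, 2), (0, 5), (0, 6), (0, 9), (0, 10), (0, 13), (0, 14), (0, 17), (0, 18), (0, 21), (0, 22), (0, 25), (0, 26), (0, 29), (0, 30), (6, 1), (6, 2), (6, 5), (6, 6), (6, 9), (6, 10), (6, 13), (6, 14), (6, 17), (6, 18), (6, 21), (6, 22), (6, 25), (6, 26), (6, 29), (6, 30), (25, 1), (25, 2), (25, 5), (25, 6), (25, 9), (25, 10), (25, 13), (25, 14), (25, 17), (25, 18), (25, 21), (25, 22), (25, 25), (25, 26), (25, 29), (25, 30), (31, 1), (31, 2), (31, 5), (31, 6), (31, 9), (31, 10), (31, 13), (31, 14), (31, 17), (31, 18), (31, 21), (31, 22), (31, 25), (31, 26), (31, 29), (31, 30)]
Holes: [(0, 1), (0, 2), (0, 5), (0, 6), (0, 9), (0, 10), (0, 13), (0, 14), (0, 17), (0, 18), (0, 21), (0, 22), (0, 25), (0, 26), (0, 29), (0, 30), (6, 1), (6, 2), (6, 5), (6, 6), (6, 9), (6, 10), (6, 13), (6, 14), (6, 17), (6, 18), (6, 21), (6, 22), (6, 25), (6, 26), (6, 29), (6, 30), (25, 1), (25, 2), (25, 5), (25, 6), (25, 9), (25, 10), (25, 13), (25, 14), (25, 17), (25, 18), (25, 21), (25, 22), (25, 25), (25, 26), (25, 29), (25, 30), (31, 1), (31, 2), (31, 5), (31, 6), (31, 9), (31, 10), (31, 13), (31, 14), (31, 17), (31, 18), (31, 21), (31, 22), (31, 25), (31, 26), (31, 29), (31, 30)]

Answer: no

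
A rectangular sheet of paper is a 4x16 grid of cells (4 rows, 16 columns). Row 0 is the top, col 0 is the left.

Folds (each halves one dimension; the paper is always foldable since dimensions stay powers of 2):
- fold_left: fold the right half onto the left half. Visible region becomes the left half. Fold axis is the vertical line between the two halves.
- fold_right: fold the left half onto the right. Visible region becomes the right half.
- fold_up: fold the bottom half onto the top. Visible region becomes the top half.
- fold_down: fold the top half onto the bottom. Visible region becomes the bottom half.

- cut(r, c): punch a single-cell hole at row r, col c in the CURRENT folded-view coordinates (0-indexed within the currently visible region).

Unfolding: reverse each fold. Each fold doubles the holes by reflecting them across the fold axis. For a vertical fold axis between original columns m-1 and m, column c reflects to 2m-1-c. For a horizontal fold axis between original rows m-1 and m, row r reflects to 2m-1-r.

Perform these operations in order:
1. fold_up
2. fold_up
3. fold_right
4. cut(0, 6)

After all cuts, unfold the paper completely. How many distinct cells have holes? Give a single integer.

Answer: 8

Derivation:
Op 1 fold_up: fold axis h@2; visible region now rows[0,2) x cols[0,16) = 2x16
Op 2 fold_up: fold axis h@1; visible region now rows[0,1) x cols[0,16) = 1x16
Op 3 fold_right: fold axis v@8; visible region now rows[0,1) x cols[8,16) = 1x8
Op 4 cut(0, 6): punch at orig (0,14); cuts so far [(0, 14)]; region rows[0,1) x cols[8,16) = 1x8
Unfold 1 (reflect across v@8): 2 holes -> [(0, 1), (0, 14)]
Unfold 2 (reflect across h@1): 4 holes -> [(0, 1), (0, 14), (1, 1), (1, 14)]
Unfold 3 (reflect across h@2): 8 holes -> [(0, 1), (0, 14), (1, 1), (1, 14), (2, 1), (2, 14), (3, 1), (3, 14)]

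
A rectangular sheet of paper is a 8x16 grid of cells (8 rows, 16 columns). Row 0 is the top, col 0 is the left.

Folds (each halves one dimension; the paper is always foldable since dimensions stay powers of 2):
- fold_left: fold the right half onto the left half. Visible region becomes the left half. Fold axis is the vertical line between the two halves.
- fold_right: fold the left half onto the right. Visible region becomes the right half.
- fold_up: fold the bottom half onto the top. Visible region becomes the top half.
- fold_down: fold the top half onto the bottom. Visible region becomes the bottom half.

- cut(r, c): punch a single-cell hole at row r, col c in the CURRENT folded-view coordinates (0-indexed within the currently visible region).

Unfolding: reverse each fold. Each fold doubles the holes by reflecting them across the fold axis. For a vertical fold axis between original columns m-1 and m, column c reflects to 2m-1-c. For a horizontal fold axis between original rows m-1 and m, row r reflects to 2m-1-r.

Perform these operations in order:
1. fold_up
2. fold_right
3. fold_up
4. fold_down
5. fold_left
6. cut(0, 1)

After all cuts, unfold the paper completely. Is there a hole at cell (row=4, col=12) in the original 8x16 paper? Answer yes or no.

Op 1 fold_up: fold axis h@4; visible region now rows[0,4) x cols[0,16) = 4x16
Op 2 fold_right: fold axis v@8; visible region now rows[0,4) x cols[8,16) = 4x8
Op 3 fold_up: fold axis h@2; visible region now rows[0,2) x cols[8,16) = 2x8
Op 4 fold_down: fold axis h@1; visible region now rows[1,2) x cols[8,16) = 1x8
Op 5 fold_left: fold axis v@12; visible region now rows[1,2) x cols[8,12) = 1x4
Op 6 cut(0, 1): punch at orig (1,9); cuts so far [(1, 9)]; region rows[1,2) x cols[8,12) = 1x4
Unfold 1 (reflect across v@12): 2 holes -> [(1, 9), (1, 14)]
Unfold 2 (reflect across h@1): 4 holes -> [(0, 9), (0, 14), (1, 9), (1, 14)]
Unfold 3 (reflect across h@2): 8 holes -> [(0, 9), (0, 14), (1, 9), (1, 14), (2, 9), (2, 14), (3, 9), (3, 14)]
Unfold 4 (reflect across v@8): 16 holes -> [(0, 1), (0, 6), (0, 9), (0, 14), (1, 1), (1, 6), (1, 9), (1, 14), (2, 1), (2, 6), (2, 9), (2, 14), (3, 1), (3, 6), (3, 9), (3, 14)]
Unfold 5 (reflect across h@4): 32 holes -> [(0, 1), (0, 6), (0, 9), (0, 14), (1, 1), (1, 6), (1, 9), (1, 14), (2, 1), (2, 6), (2, 9), (2, 14), (3, 1), (3, 6), (3, 9), (3, 14), (4, 1), (4, 6), (4, 9), (4, 14), (5, 1), (5, 6), (5, 9), (5, 14), (6, 1), (6, 6), (6, 9), (6, 14), (7, 1), (7, 6), (7, 9), (7, 14)]
Holes: [(0, 1), (0, 6), (0, 9), (0, 14), (1, 1), (1, 6), (1, 9), (1, 14), (2, 1), (2, 6), (2, 9), (2, 14), (3, 1), (3, 6), (3, 9), (3, 14), (4, 1), (4, 6), (4, 9), (4, 14), (5, 1), (5, 6), (5, 9), (5, 14), (6, 1), (6, 6), (6, 9), (6, 14), (7, 1), (7, 6), (7, 9), (7, 14)]

Answer: no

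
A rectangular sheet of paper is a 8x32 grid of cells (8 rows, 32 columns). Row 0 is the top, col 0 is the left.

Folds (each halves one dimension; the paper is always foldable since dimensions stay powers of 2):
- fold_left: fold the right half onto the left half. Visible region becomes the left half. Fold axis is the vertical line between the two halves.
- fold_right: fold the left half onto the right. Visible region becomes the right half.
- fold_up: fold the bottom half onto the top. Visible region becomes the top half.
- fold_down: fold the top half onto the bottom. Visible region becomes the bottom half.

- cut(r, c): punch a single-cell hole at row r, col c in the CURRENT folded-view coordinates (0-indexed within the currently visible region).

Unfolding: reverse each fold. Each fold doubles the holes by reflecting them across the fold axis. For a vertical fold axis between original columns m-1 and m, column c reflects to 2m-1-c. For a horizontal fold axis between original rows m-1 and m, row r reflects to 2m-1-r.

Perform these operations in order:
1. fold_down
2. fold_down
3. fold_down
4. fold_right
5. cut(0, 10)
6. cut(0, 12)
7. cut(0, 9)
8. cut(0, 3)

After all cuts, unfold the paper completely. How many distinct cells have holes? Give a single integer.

Op 1 fold_down: fold axis h@4; visible region now rows[4,8) x cols[0,32) = 4x32
Op 2 fold_down: fold axis h@6; visible region now rows[6,8) x cols[0,32) = 2x32
Op 3 fold_down: fold axis h@7; visible region now rows[7,8) x cols[0,32) = 1x32
Op 4 fold_right: fold axis v@16; visible region now rows[7,8) x cols[16,32) = 1x16
Op 5 cut(0, 10): punch at orig (7,26); cuts so far [(7, 26)]; region rows[7,8) x cols[16,32) = 1x16
Op 6 cut(0, 12): punch at orig (7,28); cuts so far [(7, 26), (7, 28)]; region rows[7,8) x cols[16,32) = 1x16
Op 7 cut(0, 9): punch at orig (7,25); cuts so far [(7, 25), (7, 26), (7, 28)]; region rows[7,8) x cols[16,32) = 1x16
Op 8 cut(0, 3): punch at orig (7,19); cuts so far [(7, 19), (7, 25), (7, 26), (7, 28)]; region rows[7,8) x cols[16,32) = 1x16
Unfold 1 (reflect across v@16): 8 holes -> [(7, 3), (7, 5), (7, 6), (7, 12), (7, 19), (7, 25), (7, 26), (7, 28)]
Unfold 2 (reflect across h@7): 16 holes -> [(6, 3), (6, 5), (6, 6), (6, 12), (6, 19), (6, 25), (6, 26), (6, 28), (7, 3), (7, 5), (7, 6), (7, 12), (7, 19), (7, 25), (7, 26), (7, 28)]
Unfold 3 (reflect across h@6): 32 holes -> [(4, 3), (4, 5), (4, 6), (4, 12), (4, 19), (4, 25), (4, 26), (4, 28), (5, 3), (5, 5), (5, 6), (5, 12), (5, 19), (5, 25), (5, 26), (5, 28), (6, 3), (6, 5), (6, 6), (6, 12), (6, 19), (6, 25), (6, 26), (6, 28), (7, 3), (7, 5), (7, 6), (7, 12), (7, 19), (7, 25), (7, 26), (7, 28)]
Unfold 4 (reflect across h@4): 64 holes -> [(0, 3), (0, 5), (0, 6), (0, 12), (0, 19), (0, 25), (0, 26), (0, 28), (1, 3), (1, 5), (1, 6), (1, 12), (1, 19), (1, 25), (1, 26), (1, 28), (2, 3), (2, 5), (2, 6), (2, 12), (2, 19), (2, 25), (2, 26), (2, 28), (3, 3), (3, 5), (3, 6), (3, 12), (3, 19), (3, 25), (3, 26), (3, 28), (4, 3), (4, 5), (4, 6), (4, 12), (4, 19), (4, 25), (4, 26), (4, 28), (5, 3), (5, 5), (5, 6), (5, 12), (5, 19), (5, 25), (5, 26), (5, 28), (6, 3), (6, 5), (6, 6), (6, 12), (6, 19), (6, 25), (6, 26), (6, 28), (7, 3), (7, 5), (7, 6), (7, 12), (7, 19), (7, 25), (7, 26), (7, 28)]

Answer: 64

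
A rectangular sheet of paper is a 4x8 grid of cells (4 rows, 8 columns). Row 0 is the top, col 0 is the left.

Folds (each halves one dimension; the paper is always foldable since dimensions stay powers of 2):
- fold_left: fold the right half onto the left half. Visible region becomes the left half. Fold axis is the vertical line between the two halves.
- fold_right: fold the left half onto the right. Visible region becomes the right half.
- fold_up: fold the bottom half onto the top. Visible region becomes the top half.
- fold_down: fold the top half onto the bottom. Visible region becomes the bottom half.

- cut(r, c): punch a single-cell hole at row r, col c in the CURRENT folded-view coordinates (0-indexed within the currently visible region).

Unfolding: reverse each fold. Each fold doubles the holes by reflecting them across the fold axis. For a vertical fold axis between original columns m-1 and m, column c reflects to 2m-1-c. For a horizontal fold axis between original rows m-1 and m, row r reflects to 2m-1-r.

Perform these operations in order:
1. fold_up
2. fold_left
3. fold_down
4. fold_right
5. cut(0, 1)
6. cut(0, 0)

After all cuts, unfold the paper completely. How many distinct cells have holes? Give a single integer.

Answer: 32

Derivation:
Op 1 fold_up: fold axis h@2; visible region now rows[0,2) x cols[0,8) = 2x8
Op 2 fold_left: fold axis v@4; visible region now rows[0,2) x cols[0,4) = 2x4
Op 3 fold_down: fold axis h@1; visible region now rows[1,2) x cols[0,4) = 1x4
Op 4 fold_right: fold axis v@2; visible region now rows[1,2) x cols[2,4) = 1x2
Op 5 cut(0, 1): punch at orig (1,3); cuts so far [(1, 3)]; region rows[1,2) x cols[2,4) = 1x2
Op 6 cut(0, 0): punch at orig (1,2); cuts so far [(1, 2), (1, 3)]; region rows[1,2) x cols[2,4) = 1x2
Unfold 1 (reflect across v@2): 4 holes -> [(1, 0), (1, 1), (1, 2), (1, 3)]
Unfold 2 (reflect across h@1): 8 holes -> [(0, 0), (0, 1), (0, 2), (0, 3), (1, 0), (1, 1), (1, 2), (1, 3)]
Unfold 3 (reflect across v@4): 16 holes -> [(0, 0), (0, 1), (0, 2), (0, 3), (0, 4), (0, 5), (0, 6), (0, 7), (1, 0), (1, 1), (1, 2), (1, 3), (1, 4), (1, 5), (1, 6), (1, 7)]
Unfold 4 (reflect across h@2): 32 holes -> [(0, 0), (0, 1), (0, 2), (0, 3), (0, 4), (0, 5), (0, 6), (0, 7), (1, 0), (1, 1), (1, 2), (1, 3), (1, 4), (1, 5), (1, 6), (1, 7), (2, 0), (2, 1), (2, 2), (2, 3), (2, 4), (2, 5), (2, 6), (2, 7), (3, 0), (3, 1), (3, 2), (3, 3), (3, 4), (3, 5), (3, 6), (3, 7)]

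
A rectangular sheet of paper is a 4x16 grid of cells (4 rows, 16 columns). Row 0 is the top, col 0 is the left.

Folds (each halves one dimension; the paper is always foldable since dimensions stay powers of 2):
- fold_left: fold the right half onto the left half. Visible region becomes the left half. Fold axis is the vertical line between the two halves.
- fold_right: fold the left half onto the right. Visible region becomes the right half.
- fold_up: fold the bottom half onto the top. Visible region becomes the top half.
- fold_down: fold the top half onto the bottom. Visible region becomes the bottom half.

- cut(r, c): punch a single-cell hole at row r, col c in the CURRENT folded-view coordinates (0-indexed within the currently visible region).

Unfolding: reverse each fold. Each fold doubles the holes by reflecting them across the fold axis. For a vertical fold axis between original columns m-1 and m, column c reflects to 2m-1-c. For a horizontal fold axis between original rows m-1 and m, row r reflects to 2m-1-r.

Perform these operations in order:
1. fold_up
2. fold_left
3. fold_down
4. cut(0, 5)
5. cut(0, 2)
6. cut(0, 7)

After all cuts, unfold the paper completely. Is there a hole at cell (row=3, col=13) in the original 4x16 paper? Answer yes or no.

Answer: yes

Derivation:
Op 1 fold_up: fold axis h@2; visible region now rows[0,2) x cols[0,16) = 2x16
Op 2 fold_left: fold axis v@8; visible region now rows[0,2) x cols[0,8) = 2x8
Op 3 fold_down: fold axis h@1; visible region now rows[1,2) x cols[0,8) = 1x8
Op 4 cut(0, 5): punch at orig (1,5); cuts so far [(1, 5)]; region rows[1,2) x cols[0,8) = 1x8
Op 5 cut(0, 2): punch at orig (1,2); cuts so far [(1, 2), (1, 5)]; region rows[1,2) x cols[0,8) = 1x8
Op 6 cut(0, 7): punch at orig (1,7); cuts so far [(1, 2), (1, 5), (1, 7)]; region rows[1,2) x cols[0,8) = 1x8
Unfold 1 (reflect across h@1): 6 holes -> [(0, 2), (0, 5), (0, 7), (1, 2), (1, 5), (1, 7)]
Unfold 2 (reflect across v@8): 12 holes -> [(0, 2), (0, 5), (0, 7), (0, 8), (0, 10), (0, 13), (1, 2), (1, 5), (1, 7), (1, 8), (1, 10), (1, 13)]
Unfold 3 (reflect across h@2): 24 holes -> [(0, 2), (0, 5), (0, 7), (0, 8), (0, 10), (0, 13), (1, 2), (1, 5), (1, 7), (1, 8), (1, 10), (1, 13), (2, 2), (2, 5), (2, 7), (2, 8), (2, 10), (2, 13), (3, 2), (3, 5), (3, 7), (3, 8), (3, 10), (3, 13)]
Holes: [(0, 2), (0, 5), (0, 7), (0, 8), (0, 10), (0, 13), (1, 2), (1, 5), (1, 7), (1, 8), (1, 10), (1, 13), (2, 2), (2, 5), (2, 7), (2, 8), (2, 10), (2, 13), (3, 2), (3, 5), (3, 7), (3, 8), (3, 10), (3, 13)]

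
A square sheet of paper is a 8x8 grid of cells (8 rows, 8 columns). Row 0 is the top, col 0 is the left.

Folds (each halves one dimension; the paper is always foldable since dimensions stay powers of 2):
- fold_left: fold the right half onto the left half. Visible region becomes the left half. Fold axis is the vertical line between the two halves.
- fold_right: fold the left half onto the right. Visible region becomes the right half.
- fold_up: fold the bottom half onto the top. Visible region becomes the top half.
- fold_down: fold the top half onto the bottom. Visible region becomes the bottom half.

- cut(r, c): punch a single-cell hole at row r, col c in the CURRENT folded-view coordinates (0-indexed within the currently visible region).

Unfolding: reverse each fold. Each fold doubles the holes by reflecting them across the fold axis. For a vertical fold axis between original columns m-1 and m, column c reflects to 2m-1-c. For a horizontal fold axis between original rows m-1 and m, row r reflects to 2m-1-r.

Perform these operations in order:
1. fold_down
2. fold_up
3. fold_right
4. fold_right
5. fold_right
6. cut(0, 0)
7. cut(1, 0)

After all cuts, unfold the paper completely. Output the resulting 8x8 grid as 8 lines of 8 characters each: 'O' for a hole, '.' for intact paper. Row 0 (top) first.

Answer: OOOOOOOO
OOOOOOOO
OOOOOOOO
OOOOOOOO
OOOOOOOO
OOOOOOOO
OOOOOOOO
OOOOOOOO

Derivation:
Op 1 fold_down: fold axis h@4; visible region now rows[4,8) x cols[0,8) = 4x8
Op 2 fold_up: fold axis h@6; visible region now rows[4,6) x cols[0,8) = 2x8
Op 3 fold_right: fold axis v@4; visible region now rows[4,6) x cols[4,8) = 2x4
Op 4 fold_right: fold axis v@6; visible region now rows[4,6) x cols[6,8) = 2x2
Op 5 fold_right: fold axis v@7; visible region now rows[4,6) x cols[7,8) = 2x1
Op 6 cut(0, 0): punch at orig (4,7); cuts so far [(4, 7)]; region rows[4,6) x cols[7,8) = 2x1
Op 7 cut(1, 0): punch at orig (5,7); cuts so far [(4, 7), (5, 7)]; region rows[4,6) x cols[7,8) = 2x1
Unfold 1 (reflect across v@7): 4 holes -> [(4, 6), (4, 7), (5, 6), (5, 7)]
Unfold 2 (reflect across v@6): 8 holes -> [(4, 4), (4, 5), (4, 6), (4, 7), (5, 4), (5, 5), (5, 6), (5, 7)]
Unfold 3 (reflect across v@4): 16 holes -> [(4, 0), (4, 1), (4, 2), (4, 3), (4, 4), (4, 5), (4, 6), (4, 7), (5, 0), (5, 1), (5, 2), (5, 3), (5, 4), (5, 5), (5, 6), (5, 7)]
Unfold 4 (reflect across h@6): 32 holes -> [(4, 0), (4, 1), (4, 2), (4, 3), (4, 4), (4, 5), (4, 6), (4, 7), (5, 0), (5, 1), (5, 2), (5, 3), (5, 4), (5, 5), (5, 6), (5, 7), (6, 0), (6, 1), (6, 2), (6, 3), (6, 4), (6, 5), (6, 6), (6, 7), (7, 0), (7, 1), (7, 2), (7, 3), (7, 4), (7, 5), (7, 6), (7, 7)]
Unfold 5 (reflect across h@4): 64 holes -> [(0, 0), (0, 1), (0, 2), (0, 3), (0, 4), (0, 5), (0, 6), (0, 7), (1, 0), (1, 1), (1, 2), (1, 3), (1, 4), (1, 5), (1, 6), (1, 7), (2, 0), (2, 1), (2, 2), (2, 3), (2, 4), (2, 5), (2, 6), (2, 7), (3, 0), (3, 1), (3, 2), (3, 3), (3, 4), (3, 5), (3, 6), (3, 7), (4, 0), (4, 1), (4, 2), (4, 3), (4, 4), (4, 5), (4, 6), (4, 7), (5, 0), (5, 1), (5, 2), (5, 3), (5, 4), (5, 5), (5, 6), (5, 7), (6, 0), (6, 1), (6, 2), (6, 3), (6, 4), (6, 5), (6, 6), (6, 7), (7, 0), (7, 1), (7, 2), (7, 3), (7, 4), (7, 5), (7, 6), (7, 7)]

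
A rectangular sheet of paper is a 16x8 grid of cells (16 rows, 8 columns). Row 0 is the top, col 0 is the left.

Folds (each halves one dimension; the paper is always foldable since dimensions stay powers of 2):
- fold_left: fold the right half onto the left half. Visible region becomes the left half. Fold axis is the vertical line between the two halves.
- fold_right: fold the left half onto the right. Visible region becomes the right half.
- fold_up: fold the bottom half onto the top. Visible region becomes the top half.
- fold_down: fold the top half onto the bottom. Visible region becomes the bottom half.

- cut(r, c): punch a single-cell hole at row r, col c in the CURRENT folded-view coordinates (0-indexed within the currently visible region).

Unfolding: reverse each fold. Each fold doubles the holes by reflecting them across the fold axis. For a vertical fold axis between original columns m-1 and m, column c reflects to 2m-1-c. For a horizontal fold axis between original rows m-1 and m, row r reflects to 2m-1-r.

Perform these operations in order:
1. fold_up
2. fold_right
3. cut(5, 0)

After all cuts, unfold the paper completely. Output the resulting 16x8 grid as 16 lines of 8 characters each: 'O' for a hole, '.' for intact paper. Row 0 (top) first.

Answer: ........
........
........
........
........
...OO...
........
........
........
........
...OO...
........
........
........
........
........

Derivation:
Op 1 fold_up: fold axis h@8; visible region now rows[0,8) x cols[0,8) = 8x8
Op 2 fold_right: fold axis v@4; visible region now rows[0,8) x cols[4,8) = 8x4
Op 3 cut(5, 0): punch at orig (5,4); cuts so far [(5, 4)]; region rows[0,8) x cols[4,8) = 8x4
Unfold 1 (reflect across v@4): 2 holes -> [(5, 3), (5, 4)]
Unfold 2 (reflect across h@8): 4 holes -> [(5, 3), (5, 4), (10, 3), (10, 4)]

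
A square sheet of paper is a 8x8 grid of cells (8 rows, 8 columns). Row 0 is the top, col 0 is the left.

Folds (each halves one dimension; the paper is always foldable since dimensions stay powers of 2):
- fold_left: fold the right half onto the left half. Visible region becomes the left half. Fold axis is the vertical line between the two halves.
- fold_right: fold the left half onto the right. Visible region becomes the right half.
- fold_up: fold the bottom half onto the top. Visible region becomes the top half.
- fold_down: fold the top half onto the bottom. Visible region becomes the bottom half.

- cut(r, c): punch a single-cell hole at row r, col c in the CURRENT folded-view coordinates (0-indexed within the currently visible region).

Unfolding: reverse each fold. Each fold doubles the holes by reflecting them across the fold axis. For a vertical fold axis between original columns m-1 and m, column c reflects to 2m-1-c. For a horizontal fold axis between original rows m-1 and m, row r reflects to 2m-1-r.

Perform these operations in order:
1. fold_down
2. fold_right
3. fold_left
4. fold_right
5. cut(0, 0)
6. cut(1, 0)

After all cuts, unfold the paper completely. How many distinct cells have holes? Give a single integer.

Op 1 fold_down: fold axis h@4; visible region now rows[4,8) x cols[0,8) = 4x8
Op 2 fold_right: fold axis v@4; visible region now rows[4,8) x cols[4,8) = 4x4
Op 3 fold_left: fold axis v@6; visible region now rows[4,8) x cols[4,6) = 4x2
Op 4 fold_right: fold axis v@5; visible region now rows[4,8) x cols[5,6) = 4x1
Op 5 cut(0, 0): punch at orig (4,5); cuts so far [(4, 5)]; region rows[4,8) x cols[5,6) = 4x1
Op 6 cut(1, 0): punch at orig (5,5); cuts so far [(4, 5), (5, 5)]; region rows[4,8) x cols[5,6) = 4x1
Unfold 1 (reflect across v@5): 4 holes -> [(4, 4), (4, 5), (5, 4), (5, 5)]
Unfold 2 (reflect across v@6): 8 holes -> [(4, 4), (4, 5), (4, 6), (4, 7), (5, 4), (5, 5), (5, 6), (5, 7)]
Unfold 3 (reflect across v@4): 16 holes -> [(4, 0), (4, 1), (4, 2), (4, 3), (4, 4), (4, 5), (4, 6), (4, 7), (5, 0), (5, 1), (5, 2), (5, 3), (5, 4), (5, 5), (5, 6), (5, 7)]
Unfold 4 (reflect across h@4): 32 holes -> [(2, 0), (2, 1), (2, 2), (2, 3), (2, 4), (2, 5), (2, 6), (2, 7), (3, 0), (3, 1), (3, 2), (3, 3), (3, 4), (3, 5), (3, 6), (3, 7), (4, 0), (4, 1), (4, 2), (4, 3), (4, 4), (4, 5), (4, 6), (4, 7), (5, 0), (5, 1), (5, 2), (5, 3), (5, 4), (5, 5), (5, 6), (5, 7)]

Answer: 32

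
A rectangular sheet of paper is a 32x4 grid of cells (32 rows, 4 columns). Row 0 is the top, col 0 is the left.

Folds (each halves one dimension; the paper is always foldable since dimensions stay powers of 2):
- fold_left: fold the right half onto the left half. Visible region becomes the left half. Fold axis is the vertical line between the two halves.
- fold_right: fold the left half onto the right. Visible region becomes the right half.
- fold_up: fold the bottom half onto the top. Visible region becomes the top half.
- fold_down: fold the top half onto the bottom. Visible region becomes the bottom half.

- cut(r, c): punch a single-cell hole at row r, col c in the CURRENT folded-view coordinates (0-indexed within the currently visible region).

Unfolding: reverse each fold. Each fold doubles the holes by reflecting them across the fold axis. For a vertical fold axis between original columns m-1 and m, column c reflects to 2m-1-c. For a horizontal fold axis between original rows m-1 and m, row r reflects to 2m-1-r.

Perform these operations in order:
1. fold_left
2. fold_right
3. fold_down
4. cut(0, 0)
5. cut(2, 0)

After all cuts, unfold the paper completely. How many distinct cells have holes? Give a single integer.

Answer: 16

Derivation:
Op 1 fold_left: fold axis v@2; visible region now rows[0,32) x cols[0,2) = 32x2
Op 2 fold_right: fold axis v@1; visible region now rows[0,32) x cols[1,2) = 32x1
Op 3 fold_down: fold axis h@16; visible region now rows[16,32) x cols[1,2) = 16x1
Op 4 cut(0, 0): punch at orig (16,1); cuts so far [(16, 1)]; region rows[16,32) x cols[1,2) = 16x1
Op 5 cut(2, 0): punch at orig (18,1); cuts so far [(16, 1), (18, 1)]; region rows[16,32) x cols[1,2) = 16x1
Unfold 1 (reflect across h@16): 4 holes -> [(13, 1), (15, 1), (16, 1), (18, 1)]
Unfold 2 (reflect across v@1): 8 holes -> [(13, 0), (13, 1), (15, 0), (15, 1), (16, 0), (16, 1), (18, 0), (18, 1)]
Unfold 3 (reflect across v@2): 16 holes -> [(13, 0), (13, 1), (13, 2), (13, 3), (15, 0), (15, 1), (15, 2), (15, 3), (16, 0), (16, 1), (16, 2), (16, 3), (18, 0), (18, 1), (18, 2), (18, 3)]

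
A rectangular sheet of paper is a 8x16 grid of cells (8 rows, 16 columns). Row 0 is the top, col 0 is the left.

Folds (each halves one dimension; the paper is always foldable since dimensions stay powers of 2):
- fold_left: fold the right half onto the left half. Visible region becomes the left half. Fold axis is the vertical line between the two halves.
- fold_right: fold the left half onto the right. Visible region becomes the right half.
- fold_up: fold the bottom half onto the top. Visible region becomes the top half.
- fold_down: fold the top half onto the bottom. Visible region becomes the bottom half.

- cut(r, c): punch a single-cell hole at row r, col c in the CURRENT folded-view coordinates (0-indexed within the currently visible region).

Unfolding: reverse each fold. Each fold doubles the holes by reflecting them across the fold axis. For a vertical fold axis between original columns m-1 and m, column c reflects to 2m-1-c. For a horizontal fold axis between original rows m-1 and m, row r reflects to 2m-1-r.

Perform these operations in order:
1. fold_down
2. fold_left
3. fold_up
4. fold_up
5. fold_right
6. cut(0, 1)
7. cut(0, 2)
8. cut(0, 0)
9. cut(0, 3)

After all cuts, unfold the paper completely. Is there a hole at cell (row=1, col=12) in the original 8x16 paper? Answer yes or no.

Answer: yes

Derivation:
Op 1 fold_down: fold axis h@4; visible region now rows[4,8) x cols[0,16) = 4x16
Op 2 fold_left: fold axis v@8; visible region now rows[4,8) x cols[0,8) = 4x8
Op 3 fold_up: fold axis h@6; visible region now rows[4,6) x cols[0,8) = 2x8
Op 4 fold_up: fold axis h@5; visible region now rows[4,5) x cols[0,8) = 1x8
Op 5 fold_right: fold axis v@4; visible region now rows[4,5) x cols[4,8) = 1x4
Op 6 cut(0, 1): punch at orig (4,5); cuts so far [(4, 5)]; region rows[4,5) x cols[4,8) = 1x4
Op 7 cut(0, 2): punch at orig (4,6); cuts so far [(4, 5), (4, 6)]; region rows[4,5) x cols[4,8) = 1x4
Op 8 cut(0, 0): punch at orig (4,4); cuts so far [(4, 4), (4, 5), (4, 6)]; region rows[4,5) x cols[4,8) = 1x4
Op 9 cut(0, 3): punch at orig (4,7); cuts so far [(4, 4), (4, 5), (4, 6), (4, 7)]; region rows[4,5) x cols[4,8) = 1x4
Unfold 1 (reflect across v@4): 8 holes -> [(4, 0), (4, 1), (4, 2), (4, 3), (4, 4), (4, 5), (4, 6), (4, 7)]
Unfold 2 (reflect across h@5): 16 holes -> [(4, 0), (4, 1), (4, 2), (4, 3), (4, 4), (4, 5), (4, 6), (4, 7), (5, 0), (5, 1), (5, 2), (5, 3), (5, 4), (5, 5), (5, 6), (5, 7)]
Unfold 3 (reflect across h@6): 32 holes -> [(4, 0), (4, 1), (4, 2), (4, 3), (4, 4), (4, 5), (4, 6), (4, 7), (5, 0), (5, 1), (5, 2), (5, 3), (5, 4), (5, 5), (5, 6), (5, 7), (6, 0), (6, 1), (6, 2), (6, 3), (6, 4), (6, 5), (6, 6), (6, 7), (7, 0), (7, 1), (7, 2), (7, 3), (7, 4), (7, 5), (7, 6), (7, 7)]
Unfold 4 (reflect across v@8): 64 holes -> [(4, 0), (4, 1), (4, 2), (4, 3), (4, 4), (4, 5), (4, 6), (4, 7), (4, 8), (4, 9), (4, 10), (4, 11), (4, 12), (4, 13), (4, 14), (4, 15), (5, 0), (5, 1), (5, 2), (5, 3), (5, 4), (5, 5), (5, 6), (5, 7), (5, 8), (5, 9), (5, 10), (5, 11), (5, 12), (5, 13), (5, 14), (5, 15), (6, 0), (6, 1), (6, 2), (6, 3), (6, 4), (6, 5), (6, 6), (6, 7), (6, 8), (6, 9), (6, 10), (6, 11), (6, 12), (6, 13), (6, 14), (6, 15), (7, 0), (7, 1), (7, 2), (7, 3), (7, 4), (7, 5), (7, 6), (7, 7), (7, 8), (7, 9), (7, 10), (7, 11), (7, 12), (7, 13), (7, 14), (7, 15)]
Unfold 5 (reflect across h@4): 128 holes -> [(0, 0), (0, 1), (0, 2), (0, 3), (0, 4), (0, 5), (0, 6), (0, 7), (0, 8), (0, 9), (0, 10), (0, 11), (0, 12), (0, 13), (0, 14), (0, 15), (1, 0), (1, 1), (1, 2), (1, 3), (1, 4), (1, 5), (1, 6), (1, 7), (1, 8), (1, 9), (1, 10), (1, 11), (1, 12), (1, 13), (1, 14), (1, 15), (2, 0), (2, 1), (2, 2), (2, 3), (2, 4), (2, 5), (2, 6), (2, 7), (2, 8), (2, 9), (2, 10), (2, 11), (2, 12), (2, 13), (2, 14), (2, 15), (3, 0), (3, 1), (3, 2), (3, 3), (3, 4), (3, 5), (3, 6), (3, 7), (3, 8), (3, 9), (3, 10), (3, 11), (3, 12), (3, 13), (3, 14), (3, 15), (4, 0), (4, 1), (4, 2), (4, 3), (4, 4), (4, 5), (4, 6), (4, 7), (4, 8), (4, 9), (4, 10), (4, 11), (4, 12), (4, 13), (4, 14), (4, 15), (5, 0), (5, 1), (5, 2), (5, 3), (5, 4), (5, 5), (5, 6), (5, 7), (5, 8), (5, 9), (5, 10), (5, 11), (5, 12), (5, 13), (5, 14), (5, 15), (6, 0), (6, 1), (6, 2), (6, 3), (6, 4), (6, 5), (6, 6), (6, 7), (6, 8), (6, 9), (6, 10), (6, 11), (6, 12), (6, 13), (6, 14), (6, 15), (7, 0), (7, 1), (7, 2), (7, 3), (7, 4), (7, 5), (7, 6), (7, 7), (7, 8), (7, 9), (7, 10), (7, 11), (7, 12), (7, 13), (7, 14), (7, 15)]
Holes: [(0, 0), (0, 1), (0, 2), (0, 3), (0, 4), (0, 5), (0, 6), (0, 7), (0, 8), (0, 9), (0, 10), (0, 11), (0, 12), (0, 13), (0, 14), (0, 15), (1, 0), (1, 1), (1, 2), (1, 3), (1, 4), (1, 5), (1, 6), (1, 7), (1, 8), (1, 9), (1, 10), (1, 11), (1, 12), (1, 13), (1, 14), (1, 15), (2, 0), (2, 1), (2, 2), (2, 3), (2, 4), (2, 5), (2, 6), (2, 7), (2, 8), (2, 9), (2, 10), (2, 11), (2, 12), (2, 13), (2, 14), (2, 15), (3, 0), (3, 1), (3, 2), (3, 3), (3, 4), (3, 5), (3, 6), (3, 7), (3, 8), (3, 9), (3, 10), (3, 11), (3, 12), (3, 13), (3, 14), (3, 15), (4, 0), (4, 1), (4, 2), (4, 3), (4, 4), (4, 5), (4, 6), (4, 7), (4, 8), (4, 9), (4, 10), (4, 11), (4, 12), (4, 13), (4, 14), (4, 15), (5, 0), (5, 1), (5, 2), (5, 3), (5, 4), (5, 5), (5, 6), (5, 7), (5, 8), (5, 9), (5, 10), (5, 11), (5, 12), (5, 13), (5, 14), (5, 15), (6, 0), (6, 1), (6, 2), (6, 3), (6, 4), (6, 5), (6, 6), (6, 7), (6, 8), (6, 9), (6, 10), (6, 11), (6, 12), (6, 13), (6, 14), (6, 15), (7, 0), (7, 1), (7, 2), (7, 3), (7, 4), (7, 5), (7, 6), (7, 7), (7, 8), (7, 9), (7, 10), (7, 11), (7, 12), (7, 13), (7, 14), (7, 15)]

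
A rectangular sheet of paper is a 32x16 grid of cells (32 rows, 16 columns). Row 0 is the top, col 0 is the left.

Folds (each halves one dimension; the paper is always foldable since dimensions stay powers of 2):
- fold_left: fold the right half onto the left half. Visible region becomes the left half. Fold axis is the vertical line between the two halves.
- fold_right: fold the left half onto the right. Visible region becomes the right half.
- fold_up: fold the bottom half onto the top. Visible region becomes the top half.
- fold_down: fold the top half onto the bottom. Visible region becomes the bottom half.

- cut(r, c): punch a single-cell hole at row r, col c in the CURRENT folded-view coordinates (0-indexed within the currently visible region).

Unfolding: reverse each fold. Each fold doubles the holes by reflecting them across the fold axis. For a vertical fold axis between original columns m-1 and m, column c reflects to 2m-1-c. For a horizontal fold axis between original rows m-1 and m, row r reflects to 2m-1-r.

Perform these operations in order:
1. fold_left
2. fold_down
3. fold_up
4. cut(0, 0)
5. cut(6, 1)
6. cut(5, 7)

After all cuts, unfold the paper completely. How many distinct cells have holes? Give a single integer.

Answer: 24

Derivation:
Op 1 fold_left: fold axis v@8; visible region now rows[0,32) x cols[0,8) = 32x8
Op 2 fold_down: fold axis h@16; visible region now rows[16,32) x cols[0,8) = 16x8
Op 3 fold_up: fold axis h@24; visible region now rows[16,24) x cols[0,8) = 8x8
Op 4 cut(0, 0): punch at orig (16,0); cuts so far [(16, 0)]; region rows[16,24) x cols[0,8) = 8x8
Op 5 cut(6, 1): punch at orig (22,1); cuts so far [(16, 0), (22, 1)]; region rows[16,24) x cols[0,8) = 8x8
Op 6 cut(5, 7): punch at orig (21,7); cuts so far [(16, 0), (21, 7), (22, 1)]; region rows[16,24) x cols[0,8) = 8x8
Unfold 1 (reflect across h@24): 6 holes -> [(16, 0), (21, 7), (22, 1), (25, 1), (26, 7), (31, 0)]
Unfold 2 (reflect across h@16): 12 holes -> [(0, 0), (5, 7), (6, 1), (9, 1), (10, 7), (15, 0), (16, 0), (21, 7), (22, 1), (25, 1), (26, 7), (31, 0)]
Unfold 3 (reflect across v@8): 24 holes -> [(0, 0), (0, 15), (5, 7), (5, 8), (6, 1), (6, 14), (9, 1), (9, 14), (10, 7), (10, 8), (15, 0), (15, 15), (16, 0), (16, 15), (21, 7), (21, 8), (22, 1), (22, 14), (25, 1), (25, 14), (26, 7), (26, 8), (31, 0), (31, 15)]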